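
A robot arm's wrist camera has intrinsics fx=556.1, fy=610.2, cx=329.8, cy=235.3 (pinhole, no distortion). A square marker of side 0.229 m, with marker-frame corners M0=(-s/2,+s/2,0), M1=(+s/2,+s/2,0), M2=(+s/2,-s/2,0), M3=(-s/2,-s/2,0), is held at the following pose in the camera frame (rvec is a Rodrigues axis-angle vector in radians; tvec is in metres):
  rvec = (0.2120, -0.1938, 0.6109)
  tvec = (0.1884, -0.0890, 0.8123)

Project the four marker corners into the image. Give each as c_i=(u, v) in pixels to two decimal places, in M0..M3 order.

c0=(350.30, 189.54) c1=(468.35, 281.60) c2=(564.16, 147.95) c3=(448.13, 42.44)

Intrinsics K: fx=556.1, fy=610.2, cx=329.8, cy=235.3
Marker side s = 0.229 m; corners in marker frame (Z=0):
  M0 = (-0.1145, +0.1145, 0)
  M1 = (+0.1145, +0.1145, 0)
  M2 = (+0.1145, -0.1145, 0)
  M3 = (-0.1145, -0.1145, 0)
rvec = (0.2120, -0.1938, 0.6109), |rvec| = θ = 0.67506 rad = 38.678°
Rodrigues: sinθ=0.62494, 1−cosθ=0.21933; R = I + sinθ·[k]× + (1−cosθ)·[k]×²:
    [+0.80230 -0.58532 -0.11708]
    [+0.54577 +0.79875 -0.25324]
    [+0.24175 +0.13928 +0.96029]
t = (0.1884, -0.0890, 0.8123) m
M0: Pc = R·M0+t = (+0.02952, -0.06003, +0.80057); u = 556.1·(+0.02952)/0.80057 + 329.8 = 350.3034, v = 610.2·(-0.06003)/0.80057 + 235.3 = 189.5413
M1: Pc = R·M1+t = (+0.21324, +0.06495, +0.85593); u = 556.1·(+0.21324)/0.85593 + 329.8 = 468.3458, v = 610.2·(+0.06495)/0.85593 + 235.3 = 281.6020
M2: Pc = R·M2+t = (+0.34728, -0.11797, +0.82403); u = 556.1·(+0.34728)/0.82403 + 329.8 = 564.1647, v = 610.2·(-0.11797)/0.82403 + 235.3 = 147.9459
M3: Pc = R·M3+t = (+0.16356, -0.24295, +0.76867); u = 556.1·(+0.16356)/0.76867 + 329.8 = 448.1252, v = 610.2·(-0.24295)/0.76867 + 235.3 = 42.4393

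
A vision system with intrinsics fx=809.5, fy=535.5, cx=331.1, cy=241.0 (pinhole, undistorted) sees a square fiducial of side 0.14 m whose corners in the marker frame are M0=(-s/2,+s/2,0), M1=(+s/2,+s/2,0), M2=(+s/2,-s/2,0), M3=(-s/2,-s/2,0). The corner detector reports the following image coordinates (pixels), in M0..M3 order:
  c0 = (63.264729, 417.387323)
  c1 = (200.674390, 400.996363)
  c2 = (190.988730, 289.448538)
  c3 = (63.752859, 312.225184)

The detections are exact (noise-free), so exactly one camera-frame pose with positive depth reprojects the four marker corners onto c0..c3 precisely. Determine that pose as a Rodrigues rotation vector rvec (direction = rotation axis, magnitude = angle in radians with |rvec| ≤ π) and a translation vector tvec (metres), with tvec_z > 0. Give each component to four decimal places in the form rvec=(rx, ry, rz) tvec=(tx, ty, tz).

rvec=(-0.3468, 0.4144, -0.1993) tvec=(-0.1746, 0.1454, 0.6930)

Intrinsics K: fx=809.5, fy=535.5, cx=331.1, cy=241.0
Marker side s = 0.14 m; corners in marker frame (Z=0):
  M0 = (-0.0700, +0.0700, 0)
  M1 = (+0.0700, +0.0700, 0)
  M2 = (+0.0700, -0.0700, 0)
  M3 = (-0.0700, -0.0700, 0)
Detected image corners:
  c0 = (63.264729, 417.387323) px
  c1 = (200.674390, 400.996363) px
  c2 = (190.988730, 289.448538) px
  c3 = (63.752859, 312.225184) px
Planar DLT: solve 8×8 A·h = b for H (H[2,2]=1):
  H  [+876.77699 -37.34998 +127.19047]
  H  [-324.26112 +584.54803 +353.35408]
  H  [-0.51696 -0.53122 +1.00000]
B = K⁻¹H; ‖b₁‖=1.442969, ‖b₂‖=1.442968; λ = 2/(‖b₁‖+‖b₂‖) = 0.693016, sign → tz>0 ⇒ λ=+0.693016
r₁ = λ·B[:,0] = (+0.89715,-0.25841,-0.35826); r₂ = λ·B[:,1] = (+0.11860,+0.92217,-0.36814)
r₃ = r₁×r₂ = (+0.42551,+0.28779,+0.85797); SVD([r₁ r₂ r₃]) → R = UVᵀ:
  R  [+0.89715 +0.11860 +0.42551]
  R  [-0.25841 +0.92217 +0.28779]
  R  [-0.35826 -0.36814 +0.85797]
t = (-0.17457, +0.14540, +0.69302) m
tr R = 2.677294; θ = arccos((tr R − 1)/2) = 0.576002 rad = 33.002°
axis k = ((R−Rᵀ)₃₂, (R−Rᵀ)₁₃, (R−Rᵀ)₂₁) / (2 sinθ) = (-0.602132, +0.719487, -0.346086)
rvec = θ·k = (-0.346829, +0.414426, -0.199346)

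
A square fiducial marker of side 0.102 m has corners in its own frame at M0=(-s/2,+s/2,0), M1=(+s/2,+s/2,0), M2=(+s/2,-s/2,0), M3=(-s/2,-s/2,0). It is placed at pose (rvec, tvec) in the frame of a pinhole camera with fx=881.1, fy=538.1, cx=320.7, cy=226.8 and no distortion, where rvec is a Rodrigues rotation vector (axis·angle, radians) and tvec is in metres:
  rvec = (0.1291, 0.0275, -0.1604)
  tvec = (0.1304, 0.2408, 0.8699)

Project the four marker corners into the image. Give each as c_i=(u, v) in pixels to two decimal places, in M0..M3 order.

c0=(409.27, 409.85) c1=(511.09, 400.77) c2=(497.13, 341.00) c3=(393.87, 350.48)

Intrinsics K: fx=881.1, fy=538.1, cx=320.7, cy=226.8
Marker side s = 0.102 m; corners in marker frame (Z=0):
  M0 = (-0.0510, +0.0510, 0)
  M1 = (+0.0510, +0.0510, 0)
  M2 = (+0.0510, -0.0510, 0)
  M3 = (-0.0510, -0.0510, 0)
rvec = (0.1291, 0.0275, -0.1604), |rvec| = θ = 0.20773 rad = 11.902°
Rodrigues: sinθ=0.20624, 1−cosθ=0.02150; R = I + sinθ·[k]× + (1−cosθ)·[k]×²:
    [+0.98681 +0.16102 +0.01699]
    [-0.15748 +0.97888 -0.13037]
    [-0.03762 +0.12598 +0.99132]
t = (0.1304, 0.2408, 0.8699) m
M0: Pc = R·M0+t = (+0.08828, +0.29875, +0.87824); u = 881.1·(+0.08828)/0.87824 + 320.7 = 409.2720, v = 538.1·(+0.29875)/0.87824 + 226.8 = 409.8469
M1: Pc = R·M1+t = (+0.18894, +0.28269, +0.87441); u = 881.1·(+0.18894)/0.87441 + 320.7 = 511.0854, v = 538.1·(+0.28269)/0.87441 + 226.8 = 400.7651
M2: Pc = R·M2+t = (+0.17252, +0.18285, +0.86156); u = 881.1·(+0.17252)/0.86156 + 320.7 = 497.1285, v = 538.1·(+0.18285)/0.86156 + 226.8 = 340.9994
M3: Pc = R·M3+t = (+0.07186, +0.19891, +0.86539); u = 881.1·(+0.07186)/0.86539 + 320.7 = 393.8652, v = 538.1·(+0.19891)/0.86539 + 226.8 = 350.4810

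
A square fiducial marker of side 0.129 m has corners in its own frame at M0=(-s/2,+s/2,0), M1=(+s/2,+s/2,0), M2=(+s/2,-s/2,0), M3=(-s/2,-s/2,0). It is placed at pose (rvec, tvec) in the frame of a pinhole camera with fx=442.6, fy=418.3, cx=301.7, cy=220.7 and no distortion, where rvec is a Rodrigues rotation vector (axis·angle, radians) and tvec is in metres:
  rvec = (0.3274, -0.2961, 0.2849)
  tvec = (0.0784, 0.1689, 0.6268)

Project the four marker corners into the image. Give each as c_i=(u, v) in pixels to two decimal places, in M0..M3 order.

Intrinsics K: fx=442.6, fy=418.3, cx=301.7, cy=220.7
Marker side s = 0.129 m; corners in marker frame (Z=0):
  M0 = (-0.0645, +0.0645, 0)
  M1 = (+0.0645, +0.0645, 0)
  M2 = (+0.0645, -0.0645, 0)
  M3 = (-0.0645, -0.0645, 0)
rvec = (0.3274, -0.2961, 0.2849), |rvec| = θ = 0.52539 rad = 30.103°
Rodrigues: sinθ=0.50155, 1−cosθ=0.13487; R = I + sinθ·[k]× + (1−cosθ)·[k]×²:
    [+0.91750 -0.31934 -0.23709]
    [+0.22461 +0.90797 -0.35376]
    [+0.32824 +0.27133 +0.90479]
t = (0.0784, 0.1689, 0.6268) m
M0: Pc = R·M0+t = (-0.00138, +0.21298, +0.62313); u = 442.6·(-0.00138)/0.62313 + 301.7 = 300.7224, v = 418.3·(+0.21298)/0.62313 + 220.7 = 363.6691
M1: Pc = R·M1+t = (+0.11698, +0.24195, +0.66547); u = 442.6·(+0.11698)/0.66547 + 301.7 = 379.5035, v = 418.3·(+0.24195)/0.66547 + 220.7 = 372.7847
M2: Pc = R·M2+t = (+0.15818, +0.12482, +0.63047); u = 442.6·(+0.15818)/0.63047 + 301.7 = 412.7421, v = 418.3·(+0.12482)/0.63047 + 220.7 = 303.5167
M3: Pc = R·M3+t = (+0.03982, +0.09585, +0.58813); u = 442.6·(+0.03982)/0.58813 + 301.7 = 331.6657, v = 418.3·(+0.09585)/0.58813 + 220.7 = 288.8716

c0=(300.72, 363.67) c1=(379.50, 372.78) c2=(412.74, 303.52) c3=(331.67, 288.87)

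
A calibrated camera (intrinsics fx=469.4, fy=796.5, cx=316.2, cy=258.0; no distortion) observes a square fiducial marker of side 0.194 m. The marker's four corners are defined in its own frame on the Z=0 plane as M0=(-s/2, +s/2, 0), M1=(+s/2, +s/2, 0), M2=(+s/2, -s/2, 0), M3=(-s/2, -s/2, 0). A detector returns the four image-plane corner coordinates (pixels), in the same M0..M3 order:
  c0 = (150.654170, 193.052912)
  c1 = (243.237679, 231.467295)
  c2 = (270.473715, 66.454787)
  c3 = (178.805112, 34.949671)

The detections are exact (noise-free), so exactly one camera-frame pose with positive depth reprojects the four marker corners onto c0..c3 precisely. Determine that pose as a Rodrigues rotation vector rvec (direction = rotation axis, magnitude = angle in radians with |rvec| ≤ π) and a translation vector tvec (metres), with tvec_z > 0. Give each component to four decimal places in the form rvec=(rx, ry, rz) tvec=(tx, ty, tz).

rvec=(-0.1223, 0.1659, 0.2472) tvec=(-0.2048, -0.1452, 0.9056)

Intrinsics K: fx=469.4, fy=796.5, cx=316.2, cy=258.0
Marker side s = 0.194 m; corners in marker frame (Z=0):
  M0 = (-0.0970, +0.0970, 0)
  M1 = (+0.0970, +0.0970, 0)
  M2 = (+0.0970, -0.0970, 0)
  M3 = (-0.0970, -0.0970, 0)
Detected image corners:
  c0 = (150.654170, 193.052912) px
  c1 = (243.237679, 231.467295) px
  c2 = (270.473715, 66.454787) px
  c3 = (178.805112, 34.949671) px
Planar DLT: solve 8×8 A·h = b for H (H[2,2]=1):
  H  [+433.41343 -166.04198 +210.06245]
  H  [+154.16765 +817.93271 +130.28372]
  H  [-0.19658 -0.11028 +1.00000]
B = K⁻¹H; ‖b₁‖=1.104281, ‖b₂‖=1.104281; λ = 2/(‖b₁‖+‖b₂‖) = 0.905567, sign → tz>0 ⇒ λ=+0.905567
r₁ = λ·B[:,0] = (+0.95606,+0.23294,-0.17802); r₂ = λ·B[:,1] = (-0.25305,+0.96228,-0.09987)
r₃ = r₁×r₂ = (+0.14804,+0.14053,+0.97895); SVD([r₁ r₂ r₃]) → R = UVᵀ:
  R  [+0.95606 -0.25305 +0.14804]
  R  [+0.23294 +0.96228 +0.14053]
  R  [-0.17802 -0.09987 +0.97895]
t = (-0.20476, -0.14520, +0.90557) m
tr R = 2.897289; θ = arccos((tr R − 1)/2) = 0.321874 rad = 18.442°
axis k = ((R−Rᵀ)₃₂, (R−Rᵀ)₁₃, (R−Rᵀ)₂₁) / (2 sinθ) = (-0.379963, +0.515351, +0.768141)
rvec = θ·k = (-0.122300, +0.165878, +0.247244)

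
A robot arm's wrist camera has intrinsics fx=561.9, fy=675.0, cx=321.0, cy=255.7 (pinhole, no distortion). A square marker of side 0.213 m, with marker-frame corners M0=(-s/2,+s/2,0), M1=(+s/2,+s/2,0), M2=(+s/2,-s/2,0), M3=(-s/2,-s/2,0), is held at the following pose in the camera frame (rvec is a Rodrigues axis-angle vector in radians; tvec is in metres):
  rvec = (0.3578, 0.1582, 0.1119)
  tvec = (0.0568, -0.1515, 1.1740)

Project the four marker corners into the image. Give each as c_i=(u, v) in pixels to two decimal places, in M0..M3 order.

c0=(295.18, 218.85) c1=(392.64, 234.39) c2=(406.13, 113.65) c3=(301.90, 100.09)

Intrinsics K: fx=561.9, fy=675.0, cx=321.0, cy=255.7
Marker side s = 0.213 m; corners in marker frame (Z=0):
  M0 = (-0.1065, +0.1065, 0)
  M1 = (+0.1065, +0.1065, 0)
  M2 = (+0.1065, -0.1065, 0)
  M3 = (-0.1065, -0.1065, 0)
rvec = (0.3578, 0.1582, 0.1119), |rvec| = θ = 0.40690 rad = 23.314°
Rodrigues: sinθ=0.39577, 1−cosθ=0.08165; R = I + sinθ·[k]× + (1−cosθ)·[k]×²:
    [+0.98148 -0.08092 +0.17361]
    [+0.13675 +0.93069 -0.33928]
    [-0.13413 +0.35674 +0.92453]
t = (0.0568, -0.1515, 1.1740) m
M0: Pc = R·M0+t = (-0.05635, -0.06695, +1.22628); u = 561.9·(-0.05635)/1.22628 + 321.0 = 295.1812, v = 675.0·(-0.06695)/1.22628 + 255.7 = 218.8502
M1: Pc = R·M1+t = (+0.15271, -0.03782, +1.19771); u = 561.9·(+0.15271)/1.19771 + 321.0 = 392.6431, v = 675.0·(-0.03782)/1.19771 + 255.7 = 234.3871
M2: Pc = R·M2+t = (+0.16995, -0.23605, +1.12172); u = 561.9·(+0.16995)/1.12172 + 321.0 = 406.1305, v = 675.0·(-0.23605)/1.12172 + 255.7 = 113.6534
M3: Pc = R·M3+t = (-0.03911, -0.26518, +1.15029); u = 561.9·(-0.03911)/1.15029 + 321.0 = 301.8956, v = 675.0·(-0.26518)/1.15029 + 255.7 = 100.0887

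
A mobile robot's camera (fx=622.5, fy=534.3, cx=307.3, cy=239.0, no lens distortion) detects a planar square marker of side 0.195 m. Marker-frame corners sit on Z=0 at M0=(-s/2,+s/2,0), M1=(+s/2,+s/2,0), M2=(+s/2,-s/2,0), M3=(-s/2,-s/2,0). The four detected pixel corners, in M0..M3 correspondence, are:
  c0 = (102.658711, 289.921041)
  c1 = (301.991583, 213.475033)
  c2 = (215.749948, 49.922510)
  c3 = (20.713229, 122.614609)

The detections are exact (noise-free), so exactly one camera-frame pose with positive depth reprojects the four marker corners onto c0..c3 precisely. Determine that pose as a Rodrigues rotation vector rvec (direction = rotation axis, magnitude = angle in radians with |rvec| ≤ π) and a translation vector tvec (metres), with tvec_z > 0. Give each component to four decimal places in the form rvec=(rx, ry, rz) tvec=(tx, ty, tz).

Intrinsics K: fx=622.5, fy=534.3, cx=307.3, cy=239.0
Marker side s = 0.195 m; corners in marker frame (Z=0):
  M0 = (-0.0975, +0.0975, 0)
  M1 = (+0.0975, +0.0975, 0)
  M2 = (+0.0975, -0.0975, 0)
  M3 = (-0.0975, -0.0975, 0)
Detected image corners:
  c0 = (102.658711, 289.921041) px
  c1 = (301.991583, 213.475033) px
  c2 = (215.749948, 49.922510) px
  c3 = (20.713229, 122.614609) px
Planar DLT: solve 8×8 A·h = b for H (H[2,2]=1):
  H  [+1019.93211 +409.61626 +160.25571]
  H  [-372.92307 +825.43398 +167.69056]
  H  [+0.05536 -0.13534 +1.00000]
B = K⁻¹H; ‖b₁‖=1.766662, ‖b₂‖=1.766662; λ = 2/(‖b₁‖+‖b₂‖) = 0.566039, sign → tz>0 ⇒ λ=+0.566039
r₁ = λ·B[:,0] = (+0.91195,-0.40909,+0.03134); r₂ = λ·B[:,1] = (+0.41028,+0.90874,-0.07661)
r₃ = r₁×r₂ = (+0.00286,+0.08272,+0.99657); SVD([r₁ r₂ r₃]) → R = UVᵀ:
  R  [+0.91195 +0.41028 +0.00286]
  R  [-0.40909 +0.90874 +0.08272]
  R  [+0.03134 -0.07661 +0.99657]
t = (-0.13371, -0.07555, +0.56604) m
tr R = 2.817258; θ = arccos((tr R − 1)/2) = 0.430807 rad = 24.683°
axis k = ((R−Rᵀ)₃₂, (R−Rᵀ)₁₃, (R−Rᵀ)₂₁) / (2 sinθ) = (-0.190765, -0.034093, -0.981043)
rvec = θ·k = (-0.082183, -0.014687, -0.422640)

rvec=(-0.0822, -0.0147, -0.4226) tvec=(-0.1337, -0.0755, 0.5660)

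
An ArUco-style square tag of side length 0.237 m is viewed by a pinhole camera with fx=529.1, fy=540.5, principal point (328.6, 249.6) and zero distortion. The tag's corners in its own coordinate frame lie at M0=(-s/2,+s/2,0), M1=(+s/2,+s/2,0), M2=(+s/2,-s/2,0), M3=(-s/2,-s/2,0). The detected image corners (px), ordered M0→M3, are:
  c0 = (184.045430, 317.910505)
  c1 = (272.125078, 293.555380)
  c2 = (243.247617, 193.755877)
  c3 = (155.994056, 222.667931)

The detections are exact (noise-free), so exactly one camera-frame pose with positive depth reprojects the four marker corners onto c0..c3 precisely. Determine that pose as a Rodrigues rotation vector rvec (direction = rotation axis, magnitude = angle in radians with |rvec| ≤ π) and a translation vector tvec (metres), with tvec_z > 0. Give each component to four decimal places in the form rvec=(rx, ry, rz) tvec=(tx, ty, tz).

rvec=(0.0623, 0.2377, -0.2790) tvec=(-0.2757, 0.0182, 1.2606)

Intrinsics K: fx=529.1, fy=540.5, cx=328.6, cy=249.6
Marker side s = 0.237 m; corners in marker frame (Z=0):
  M0 = (-0.1185, +0.1185, 0)
  M1 = (+0.1185, +0.1185, 0)
  M2 = (+0.1185, -0.1185, 0)
  M3 = (-0.1185, -0.1185, 0)
Detected image corners:
  c0 = (184.045430, 317.910505) px
  c1 = (272.125078, 293.555380) px
  c2 = (243.247617, 193.755877) px
  c3 = (155.994056, 222.667931) px
Planar DLT: solve 8×8 A·h = b for H (H[2,2]=1):
  H  [+329.04329 +124.82848 +212.89812]
  H  [-161.45439 +416.98916 +257.40270]
  H  [-0.19108 +0.02228 +1.00000]
B = K⁻¹H; ‖b₁‖=0.793248, ‖b₂‖=0.793248; λ = 2/(‖b₁‖+‖b₂‖) = 1.260640, sign → tz>0 ⇒ λ=+1.260640
r₁ = λ·B[:,0] = (+0.93358,-0.26533,-0.24088); r₂ = λ·B[:,1] = (+0.27997,+0.95960,+0.02809)
r₃ = r₁×r₂ = (+0.22370,-0.09366,+0.97015); SVD([r₁ r₂ r₃]) → R = UVᵀ:
  R  [+0.93358 +0.27997 +0.22370]
  R  [-0.26533 +0.95960 -0.09366]
  R  [-0.24088 +0.02809 +0.97015]
t = (-0.27567, +0.01820, +1.26064) m
tr R = 2.863327; θ = arccos((tr R − 1)/2) = 0.371831 rad = 21.304°
axis k = ((R−Rᵀ)₃₂, (R−Rᵀ)₁₃, (R−Rᵀ)₂₁) / (2 sinθ) = (+0.167553, +0.639344, -0.750443)
rvec = θ·k = (+0.062302, +0.237728, -0.279038)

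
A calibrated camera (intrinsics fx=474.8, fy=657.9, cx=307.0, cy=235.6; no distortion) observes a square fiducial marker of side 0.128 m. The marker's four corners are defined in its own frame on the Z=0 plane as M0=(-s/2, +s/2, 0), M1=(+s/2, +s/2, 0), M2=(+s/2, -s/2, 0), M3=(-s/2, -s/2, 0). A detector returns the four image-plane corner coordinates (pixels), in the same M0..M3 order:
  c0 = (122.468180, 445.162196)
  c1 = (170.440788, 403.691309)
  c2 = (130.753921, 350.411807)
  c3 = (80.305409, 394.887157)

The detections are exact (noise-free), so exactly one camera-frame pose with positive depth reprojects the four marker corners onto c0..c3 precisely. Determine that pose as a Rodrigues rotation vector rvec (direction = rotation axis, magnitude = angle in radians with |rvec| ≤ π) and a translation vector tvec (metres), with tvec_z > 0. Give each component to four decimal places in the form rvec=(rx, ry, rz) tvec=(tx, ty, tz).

rvec=(0.4863, -0.0621, -0.5697) tvec=(-0.3828, 0.2506, 1.0067)

Intrinsics K: fx=474.8, fy=657.9, cx=307.0, cy=235.6
Marker side s = 0.128 m; corners in marker frame (Z=0):
  M0 = (-0.0640, +0.0640, 0)
  M1 = (+0.0640, +0.0640, 0)
  M2 = (+0.0640, -0.0640, 0)
  M3 = (-0.0640, -0.0640, 0)
Detected image corners:
  c0 = (122.468180, 445.162196) px
  c1 = (170.440788, 403.691309) px
  c2 = (130.753921, 350.411807) px
  c3 = (80.305409, 394.887157) px
Planar DLT: solve 8×8 A·h = b for H (H[2,2]=1):
  H  [+374.70092 +377.17421 +126.47031]
  H  [-365.35523 +586.02906 +399.39641]
  H  [-0.07520 +0.45560 +1.00000]
B = K⁻¹H; ‖b₁‖=0.993366, ‖b₂‖=0.993366; λ = 2/(‖b₁‖+‖b₂‖) = 1.006678, sign → tz>0 ⇒ λ=+1.006678
r₁ = λ·B[:,0] = (+0.84339,-0.53193,-0.07570); r₂ = λ·B[:,1] = (+0.50314,+0.73246,+0.45865)
r₃ = r₁×r₂ = (-0.18852,-0.42491,+0.88539); SVD([r₁ r₂ r₃]) → R = UVᵀ:
  R  [+0.84339 +0.50314 -0.18852]
  R  [-0.53193 +0.73246 -0.42491]
  R  [-0.07570 +0.45865 +0.88539]
t = (-0.38276, +0.25063, +1.00668) m
tr R = 2.461243; θ = arccos((tr R − 1)/2) = 0.751564 rad = 43.061°
axis k = ((R−Rᵀ)₃₂, (R−Rᵀ)₁₃, (R−Rᵀ)₂₁) / (2 sinθ) = (+0.647026, -0.082618, -0.757979)
rvec = θ·k = (+0.486281, -0.062092, -0.569670)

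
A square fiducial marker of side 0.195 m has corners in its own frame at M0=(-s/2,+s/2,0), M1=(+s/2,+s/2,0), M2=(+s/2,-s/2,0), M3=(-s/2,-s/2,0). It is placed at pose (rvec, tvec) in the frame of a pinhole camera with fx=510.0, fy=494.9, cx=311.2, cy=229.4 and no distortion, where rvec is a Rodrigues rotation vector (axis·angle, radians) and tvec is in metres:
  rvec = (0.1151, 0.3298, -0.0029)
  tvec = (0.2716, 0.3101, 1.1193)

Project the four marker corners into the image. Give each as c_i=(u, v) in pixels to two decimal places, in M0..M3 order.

c0=(390.86, 402.10) c1=(481.07, 413.41) c2=(482.53, 328.12) c3=(390.50, 321.31)

Intrinsics K: fx=510.0, fy=494.9, cx=311.2, cy=229.4
Marker side s = 0.195 m; corners in marker frame (Z=0):
  M0 = (-0.0975, +0.0975, 0)
  M1 = (+0.0975, +0.0975, 0)
  M2 = (+0.0975, -0.0975, 0)
  M3 = (-0.0975, -0.0975, 0)
rvec = (0.1151, 0.3298, -0.0029), |rvec| = θ = 0.34932 rad = 20.015°
Rodrigues: sinθ=0.34226, 1−cosθ=0.06039; R = I + sinθ·[k]× + (1−cosθ)·[k]×²:
    [+0.94616 +0.02163 +0.32297]
    [+0.01595 +0.99344 -0.11325]
    [-0.32330 +0.11230 +0.93961]
t = (0.2716, 0.3101, 1.1193) m
M0: Pc = R·M0+t = (+0.18146, +0.40541, +1.16177); u = 510.0·(+0.18146)/1.16177 + 311.2 = 390.8573, v = 494.9·(+0.40541)/1.16177 + 229.4 = 402.0977
M1: Pc = R·M1+t = (+0.36596, +0.40852, +1.09873); u = 510.0·(+0.36596)/1.09873 + 311.2 = 481.0687, v = 494.9·(+0.40852)/1.09873 + 229.4 = 413.4075
M2: Pc = R·M2+t = (+0.36174, +0.21479, +1.07683); u = 510.0·(+0.36174)/1.07683 + 311.2 = 482.5256, v = 494.9·(+0.21479)/1.07683 + 229.4 = 328.1174
M3: Pc = R·M3+t = (+0.17724, +0.21168, +1.13987); u = 510.0·(+0.17724)/1.13987 + 311.2 = 390.5006, v = 494.9·(+0.21168)/1.13987 + 229.4 = 321.3075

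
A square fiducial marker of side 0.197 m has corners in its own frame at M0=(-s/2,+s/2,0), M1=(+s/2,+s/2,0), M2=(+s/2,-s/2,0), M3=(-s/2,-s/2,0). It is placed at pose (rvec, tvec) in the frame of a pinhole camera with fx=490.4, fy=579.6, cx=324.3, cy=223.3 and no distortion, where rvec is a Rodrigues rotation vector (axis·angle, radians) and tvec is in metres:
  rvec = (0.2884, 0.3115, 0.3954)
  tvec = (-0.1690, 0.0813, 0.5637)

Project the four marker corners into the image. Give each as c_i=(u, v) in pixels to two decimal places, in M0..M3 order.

Intrinsics K: fx=490.4, fy=579.6, cx=324.3, cy=223.3
Marker side s = 0.197 m; corners in marker frame (Z=0):
  M0 = (-0.0985, +0.0985, 0)
  M1 = (+0.0985, +0.0985, 0)
  M2 = (+0.0985, -0.0985, 0)
  M3 = (-0.0985, -0.0985, 0)
rvec = (0.2884, 0.3115, 0.3954), |rvec| = θ = 0.58013 rad = 33.239°
Rodrigues: sinθ=0.54813, 1−cosθ=0.16361; R = I + sinθ·[k]× + (1−cosθ)·[k]×²:
    [+0.87683 -0.32992 +0.34975]
    [+0.41726 +0.88356 -0.21262]
    [-0.23888 +0.33237 +0.91240]
t = (-0.1690, 0.0813, 0.5637) m
M0: Pc = R·M0+t = (-0.28786, +0.12723, +0.61997); u = 490.4·(-0.28786)/0.61997 + 324.3 = 96.5969, v = 579.6·(+0.12723)/0.61997 + 223.3 = 342.2460
M1: Pc = R·M1+t = (-0.11513, +0.20943, +0.57291); u = 490.4·(-0.11513)/0.57291 + 324.3 = 225.7510, v = 579.6·(+0.20943)/0.57291 + 223.3 = 435.1777
M2: Pc = R·M2+t = (-0.05014, +0.03537, +0.50743); u = 490.4·(-0.05014)/0.50743 + 324.3 = 275.8472, v = 579.6·(+0.03537)/0.50743 + 223.3 = 263.6999
M3: Pc = R·M3+t = (-0.22287, -0.04683, +0.55449); u = 490.4·(-0.22287)/0.55449 + 324.3 = 127.1904, v = 579.6·(-0.04683)/0.55449 + 223.3 = 174.3479

c0=(96.60, 342.25) c1=(225.75, 435.18) c2=(275.85, 263.70) c3=(127.19, 174.35)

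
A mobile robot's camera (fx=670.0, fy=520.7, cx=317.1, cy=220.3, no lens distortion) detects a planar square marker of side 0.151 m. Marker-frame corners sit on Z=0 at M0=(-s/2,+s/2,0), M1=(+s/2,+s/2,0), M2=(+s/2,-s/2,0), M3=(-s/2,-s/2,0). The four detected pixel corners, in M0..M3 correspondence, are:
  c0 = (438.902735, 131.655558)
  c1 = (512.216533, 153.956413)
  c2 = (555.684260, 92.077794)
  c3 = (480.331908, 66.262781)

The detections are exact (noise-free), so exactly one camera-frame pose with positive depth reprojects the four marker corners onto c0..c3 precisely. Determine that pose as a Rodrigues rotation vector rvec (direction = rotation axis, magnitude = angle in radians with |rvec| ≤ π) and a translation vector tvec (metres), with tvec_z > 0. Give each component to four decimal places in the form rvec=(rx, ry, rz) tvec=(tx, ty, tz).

Intrinsics K: fx=670.0, fy=520.7, cx=317.1, cy=220.3
Marker side s = 0.151 m; corners in marker frame (Z=0):
  M0 = (-0.0755, +0.0755, 0)
  M1 = (+0.0755, +0.0755, 0)
  M2 = (+0.0755, -0.0755, 0)
  M3 = (-0.0755, -0.0755, 0)
Detected image corners:
  c0 = (438.902735, 131.655558) px
  c1 = (512.216533, 153.956413) px
  c2 = (555.684260, 92.077794) px
  c3 = (480.331908, 66.262781) px
Planar DLT: solve 8×8 A·h = b for H (H[2,2]=1):
  H  [+613.47693 -121.70587 +496.95481]
  H  [+186.15729 +456.85590 +111.98146]
  H  [+0.24431 +0.32113 +1.00000]
B = K⁻¹H; ‖b₁‖=0.874240, ‖b₂‖=0.874240; λ = 2/(‖b₁‖+‖b₂‖) = 1.143851, sign → tz>0 ⇒ λ=+1.143851
r₁ = λ·B[:,0] = (+0.91509,+0.29071,+0.27945); r₂ = λ·B[:,1] = (-0.38163,+0.84819,+0.36733)
r₃ = r₁×r₂ = (-0.13024,-0.44279,+0.88712); SVD([r₁ r₂ r₃]) → R = UVᵀ:
  R  [+0.91509 -0.38163 -0.13024]
  R  [+0.29071 +0.84819 -0.44279]
  R  [+0.27945 +0.36733 +0.88712]
t = (+0.30706, -0.23795, +1.14385) m
tr R = 2.650398; θ = arccos((tr R − 1)/2) = 0.600242 rad = 34.391°
axis k = ((R−Rᵀ)₃₂, (R−Rᵀ)₁₃, (R−Rᵀ)₂₁) / (2 sinθ) = (+0.717119, -0.362664, +0.595160)
rvec = θ·k = (+0.430445, -0.217686, +0.357240)

rvec=(0.4304, -0.2177, 0.3572) tvec=(0.3071, -0.2379, 1.1439)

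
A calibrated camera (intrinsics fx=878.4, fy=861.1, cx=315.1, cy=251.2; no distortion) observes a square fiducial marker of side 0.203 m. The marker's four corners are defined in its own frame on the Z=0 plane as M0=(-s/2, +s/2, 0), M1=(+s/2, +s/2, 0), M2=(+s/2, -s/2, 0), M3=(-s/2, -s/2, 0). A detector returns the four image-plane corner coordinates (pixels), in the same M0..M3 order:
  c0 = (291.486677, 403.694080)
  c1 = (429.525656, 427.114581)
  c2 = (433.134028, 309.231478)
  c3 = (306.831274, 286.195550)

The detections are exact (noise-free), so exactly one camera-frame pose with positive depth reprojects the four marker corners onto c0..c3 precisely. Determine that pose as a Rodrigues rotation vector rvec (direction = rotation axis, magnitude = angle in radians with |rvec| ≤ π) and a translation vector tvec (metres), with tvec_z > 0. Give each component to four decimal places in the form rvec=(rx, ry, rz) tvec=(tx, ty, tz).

Intrinsics K: fx=878.4, fy=861.1, cx=315.1, cy=251.2
Marker side s = 0.203 m; corners in marker frame (Z=0):
  M0 = (-0.1015, +0.1015, 0)
  M1 = (+0.1015, +0.1015, 0)
  M2 = (+0.1015, -0.1015, 0)
  M3 = (-0.1015, -0.1015, 0)
Detected image corners:
  c0 = (291.486677, 403.694080) px
  c1 = (429.525656, 427.114581) px
  c2 = (433.134028, 309.231478) px
  c3 = (306.831274, 286.195550) px
Planar DLT: solve 8×8 A·h = b for H (H[2,2]=1):
  H  [+675.11409 -204.42986 +365.91693]
  H  [+139.07653 +425.56957 +354.05761]
  H  [+0.06925 -0.43245 +1.00000]
B = K⁻¹H; ‖b₁‖=0.760196, ‖b₂‖=0.760196; λ = 2/(‖b₁‖+‖b₂‖) = 1.315451, sign → tz>0 ⇒ λ=+1.315451
r₁ = λ·B[:,0] = (+0.97834,+0.18588,+0.09110); r₂ = λ·B[:,1] = (-0.10208,+0.81607,-0.56887)
r₃ = r₁×r₂ = (-0.18009,+0.54725,+0.81737); SVD([r₁ r₂ r₃]) → R = UVᵀ:
  R  [+0.97834 -0.10208 -0.18009]
  R  [+0.18588 +0.81607 +0.54725]
  R  [+0.09110 -0.56887 +0.81737]
t = (+0.07610, +0.15713, +1.31545) m
tr R = 2.611773; θ = arccos((tr R − 1)/2) = 0.633625 rad = 36.304°
axis k = ((R−Rᵀ)₃₂, (R−Rᵀ)₁₃, (R−Rᵀ)₂₁) / (2 sinθ) = (-0.942557, -0.229018, +0.243183)
rvec = θ·k = (-0.597227, -0.145111, +0.154087)

rvec=(-0.5972, -0.1451, 0.1541) tvec=(0.0761, 0.1571, 1.3155)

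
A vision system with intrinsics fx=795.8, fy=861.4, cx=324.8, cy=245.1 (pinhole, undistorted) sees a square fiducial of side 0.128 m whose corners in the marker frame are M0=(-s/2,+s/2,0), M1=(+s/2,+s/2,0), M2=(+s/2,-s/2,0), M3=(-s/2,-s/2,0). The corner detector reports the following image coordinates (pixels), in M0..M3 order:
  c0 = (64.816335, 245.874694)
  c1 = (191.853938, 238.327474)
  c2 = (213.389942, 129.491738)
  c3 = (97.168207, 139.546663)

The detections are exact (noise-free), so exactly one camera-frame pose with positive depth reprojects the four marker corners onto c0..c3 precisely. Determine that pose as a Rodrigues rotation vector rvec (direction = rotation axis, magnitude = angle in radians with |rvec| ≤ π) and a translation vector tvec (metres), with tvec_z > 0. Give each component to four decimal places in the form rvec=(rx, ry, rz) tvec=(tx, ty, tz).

Intrinsics K: fx=795.8, fy=861.4, cx=324.8, cy=245.1
Marker side s = 0.128 m; corners in marker frame (Z=0):
  M0 = (-0.0640, +0.0640, 0)
  M1 = (+0.0640, +0.0640, 0)
  M2 = (+0.0640, -0.0640, 0)
  M3 = (-0.0640, -0.0640, 0)
Detected image corners:
  c0 = (64.816335, 245.874694) px
  c1 = (191.853938, 238.327474) px
  c2 = (213.389942, 129.491738) px
  c3 = (97.168207, 139.546663) px
Planar DLT: solve 8×8 A·h = b for H (H[2,2]=1):
  H  [+913.69855 -317.31881 +141.50542]
  H  [-115.05326 +699.35598 +185.80142]
  H  [-0.24335 -0.74863 +1.00000]
B = K⁻¹H; ‖b₁‖=1.272614, ‖b₂‖=1.272614; λ = 2/(‖b₁‖+‖b₂‖) = 0.785784, sign → tz>0 ⇒ λ=+0.785784
r₁ = λ·B[:,0] = (+0.98024,-0.05054,-0.19122); r₂ = λ·B[:,1] = (-0.07323,+0.80535,-0.58826)
r₃ = r₁×r₂ = (+0.18373,+0.59064,+0.78574); SVD([r₁ r₂ r₃]) → R = UVᵀ:
  R  [+0.98024 -0.07323 +0.18373]
  R  [-0.05054 +0.80535 +0.59064]
  R  [-0.19122 -0.58826 +0.78574]
t = (-0.18099, -0.05409, +0.78578) m
tr R = 2.571328; θ = arccos((tr R − 1)/2) = 0.667028 rad = 38.218°
axis k = ((R−Rᵀ)₃₂, (R−Rᵀ)₁₃, (R−Rᵀ)₂₁) / (2 sinθ) = (-0.952801, +0.303041, +0.018335)
rvec = θ·k = (-0.635545, +0.202137, +0.012230)

rvec=(-0.6355, 0.2021, 0.0122) tvec=(-0.1810, -0.0541, 0.7858)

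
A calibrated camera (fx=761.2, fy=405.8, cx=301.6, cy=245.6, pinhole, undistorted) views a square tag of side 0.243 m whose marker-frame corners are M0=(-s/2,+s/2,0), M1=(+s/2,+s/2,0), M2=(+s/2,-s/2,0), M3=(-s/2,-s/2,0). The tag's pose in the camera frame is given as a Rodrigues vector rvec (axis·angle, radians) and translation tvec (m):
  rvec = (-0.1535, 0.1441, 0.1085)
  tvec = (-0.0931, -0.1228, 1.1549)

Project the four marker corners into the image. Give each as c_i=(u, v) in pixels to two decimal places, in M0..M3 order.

c0=(152.07, 240.28) c1=(309.79, 248.60) c2=(328.53, 164.57) c3=(174.88, 159.08)

Intrinsics K: fx=761.2, fy=405.8, cx=301.6, cy=245.6
Marker side s = 0.243 m; corners in marker frame (Z=0):
  M0 = (-0.1215, +0.1215, 0)
  M1 = (+0.1215, +0.1215, 0)
  M2 = (+0.1215, -0.1215, 0)
  M3 = (-0.1215, -0.1215, 0)
rvec = (-0.1535, 0.1441, 0.1085), |rvec| = θ = 0.23685 rad = 13.571°
Rodrigues: sinθ=0.23464, 1−cosθ=0.02792; R = I + sinθ·[k]× + (1−cosθ)·[k]×²:
    [+0.98381 -0.11850 +0.13447]
    [+0.09648 +0.98242 +0.15985]
    [-0.15104 -0.14429 +0.97794]
t = (-0.0931, -0.1228, 1.1549) m
M0: Pc = R·M0+t = (-0.22703, -0.01516, +1.15572); u = 761.2·(-0.22703)/1.15572 + 301.6 = 152.0698, v = 405.8·(-0.01516)/1.15572 + 245.6 = 240.2774
M1: Pc = R·M1+t = (+0.01204, +0.00829, +1.11902); u = 761.2·(+0.01204)/1.11902 + 301.6 = 309.7869, v = 405.8·(+0.00829)/1.11902 + 245.6 = 248.6048
M2: Pc = R·M2+t = (+0.04083, -0.23044, +1.15408); u = 761.2·(+0.04083)/1.15408 + 301.6 = 328.5303, v = 405.8·(-0.23044)/1.15408 + 245.6 = 164.5718
M3: Pc = R·M3+t = (-0.19824, -0.25389, +1.19078); u = 761.2·(-0.19824)/1.19078 + 301.6 = 174.8794, v = 405.8·(-0.25389)/1.19078 + 245.6 = 159.0797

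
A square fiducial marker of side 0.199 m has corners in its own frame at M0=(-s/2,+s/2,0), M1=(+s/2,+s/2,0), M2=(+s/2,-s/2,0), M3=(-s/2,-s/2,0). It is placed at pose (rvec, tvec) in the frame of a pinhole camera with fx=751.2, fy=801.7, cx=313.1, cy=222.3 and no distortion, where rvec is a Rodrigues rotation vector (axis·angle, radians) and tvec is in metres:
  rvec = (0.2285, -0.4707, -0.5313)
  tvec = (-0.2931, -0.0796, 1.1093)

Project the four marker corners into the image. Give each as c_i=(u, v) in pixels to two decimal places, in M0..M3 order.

Intrinsics K: fx=751.2, fy=801.7, cx=313.1, cy=222.3
Marker side s = 0.199 m; corners in marker frame (Z=0):
  M0 = (-0.0995, +0.0995, 0)
  M1 = (+0.0995, +0.0995, 0)
  M2 = (+0.0995, -0.0995, 0)
  M3 = (-0.0995, -0.0995, 0)
rvec = (0.2285, -0.4707, -0.5313), |rvec| = θ = 0.74569 rad = 42.725°
Rodrigues: sinθ=0.67848, 1−cosθ=0.26538; R = I + sinθ·[k]× + (1−cosθ)·[k]×²:
    [+0.75954 +0.43208 -0.48621]
    [-0.53474 +0.84036 -0.08855]
    [+0.37033 +0.32726 +0.86934]
t = (-0.2931, -0.0796, 1.1093) m
M0: Pc = R·M0+t = (-0.32568, +0.05722, +1.10501); u = 751.2·(-0.32568)/1.10501 + 313.1 = 91.6979, v = 801.7·(+0.05722)/1.10501 + 222.3 = 263.8159
M1: Pc = R·M1+t = (-0.17453, -0.04919, +1.17871); u = 751.2·(-0.17453)/1.17871 + 313.1 = 201.8685, v = 801.7·(-0.04919)/1.17871 + 222.3 = 188.8427
M2: Pc = R·M2+t = (-0.26052, -0.21642, +1.11359); u = 751.2·(-0.26052)/1.11359 + 313.1 = 137.3605, v = 801.7·(-0.21642)/1.11359 + 222.3 = 66.4914
M3: Pc = R·M3+t = (-0.41167, -0.11001, +1.03989); u = 751.2·(-0.41167)/1.03989 + 313.1 = 15.7186, v = 801.7·(-0.11001)/1.03989 + 222.3 = 137.4889

c0=(91.70, 263.82) c1=(201.87, 188.84) c2=(137.36, 66.49) c3=(15.72, 137.49)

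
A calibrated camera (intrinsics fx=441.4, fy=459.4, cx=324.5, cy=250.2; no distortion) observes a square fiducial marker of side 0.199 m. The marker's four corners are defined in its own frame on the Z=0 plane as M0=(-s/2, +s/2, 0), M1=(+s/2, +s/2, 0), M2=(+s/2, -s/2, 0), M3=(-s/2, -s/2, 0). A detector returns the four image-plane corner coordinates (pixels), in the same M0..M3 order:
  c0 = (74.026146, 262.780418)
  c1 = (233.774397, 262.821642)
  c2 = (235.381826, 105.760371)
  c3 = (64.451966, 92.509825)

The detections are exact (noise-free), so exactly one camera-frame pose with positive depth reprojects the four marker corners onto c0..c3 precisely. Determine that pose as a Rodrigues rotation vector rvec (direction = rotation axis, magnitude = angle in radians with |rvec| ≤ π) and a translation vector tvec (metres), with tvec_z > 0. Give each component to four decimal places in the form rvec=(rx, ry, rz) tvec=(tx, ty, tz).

Intrinsics K: fx=441.4, fy=459.4, cx=324.5, cy=250.2
Marker side s = 0.199 m; corners in marker frame (Z=0):
  M0 = (-0.0995, +0.0995, 0)
  M1 = (+0.0995, +0.0995, 0)
  M2 = (+0.0995, -0.0995, 0)
  M3 = (-0.0995, -0.0995, 0)
Detected image corners:
  c0 = (74.026146, 262.780418) px
  c1 = (233.774397, 262.821642) px
  c2 = (235.381826, 105.760371) px
  c3 = (64.451966, 92.509825) px
Planar DLT: solve 8×8 A·h = b for H (H[2,2]=1):
  H  [+889.49796 +69.11027 +155.19979]
  H  [+103.27324 +880.93743 +183.78791]
  H  [+0.39216 +0.33039 +1.00000]
B = K⁻¹H; ‖b₁‖=1.770879, ‖b₂‖=1.770879; λ = 2/(‖b₁‖+‖b₂‖) = 0.564691, sign → tz>0 ⇒ λ=+0.564691
r₁ = λ·B[:,0] = (+0.97515,+0.00634,+0.22145); r₂ = λ·B[:,1] = (-0.04874,+0.98123,+0.18657)
r₃ = r₁×r₂ = (-0.21611,-0.19273,+0.95716); SVD([r₁ r₂ r₃]) → R = UVᵀ:
  R  [+0.97515 -0.04874 -0.21611]
  R  [+0.00634 +0.98123 -0.19273]
  R  [+0.22145 +0.18657 +0.95716]
t = (-0.21659, -0.08163, +0.56469) m
tr R = 2.913542; θ = arccos((tr R − 1)/2) = 0.295107 rad = 16.908°
axis k = ((R−Rᵀ)₃₂, (R−Rᵀ)₁₃, (R−Rᵀ)₂₁) / (2 sinθ) = (+0.652069, -0.752223, +0.094694)
rvec = θ·k = (+0.192430, -0.221986, +0.027945)

rvec=(0.1924, -0.2220, 0.0279) tvec=(-0.2166, -0.0816, 0.5647)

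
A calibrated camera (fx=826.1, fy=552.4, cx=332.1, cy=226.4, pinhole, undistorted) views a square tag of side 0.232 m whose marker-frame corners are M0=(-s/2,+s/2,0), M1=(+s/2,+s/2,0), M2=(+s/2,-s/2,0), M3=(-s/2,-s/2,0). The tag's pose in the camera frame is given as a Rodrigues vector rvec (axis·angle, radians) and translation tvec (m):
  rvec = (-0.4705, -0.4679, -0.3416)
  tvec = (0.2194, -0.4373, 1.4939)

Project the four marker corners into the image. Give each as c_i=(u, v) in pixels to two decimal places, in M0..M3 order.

c0=(432.91, 101.19) c1=(531.64, 93.40) c2=(471.39, 32.75) c3=(373.36, 35.31)

Intrinsics K: fx=826.1, fy=552.4, cx=332.1, cy=226.4
Marker side s = 0.232 m; corners in marker frame (Z=0):
  M0 = (-0.1160, +0.1160, 0)
  M1 = (+0.1160, +0.1160, 0)
  M2 = (+0.1160, -0.1160, 0)
  M3 = (-0.1160, -0.1160, 0)
rvec = (-0.4705, -0.4679, -0.3416), |rvec| = θ = 0.74632 rad = 42.761°
Rodrigues: sinθ=0.67894, 1−cosθ=0.26581; R = I + sinθ·[k]× + (1−cosθ)·[k]×²:
    [+0.83984 +0.41582 -0.34896]
    [-0.20570 +0.83867 +0.50430]
    [+0.50236 -0.35175 +0.78988]
t = (0.2194, -0.4373, 1.4939) m
M0: Pc = R·M0+t = (+0.17021, -0.31615, +1.39482); u = 826.1·(+0.17021)/1.39482 + 332.1 = 432.9112, v = 552.4·(-0.31615)/1.39482 + 226.4 = 101.1922
M1: Pc = R·M1+t = (+0.36506, -0.36388, +1.51137); u = 826.1·(+0.36506)/1.51137 + 332.1 = 531.6358, v = 552.4·(-0.36388)/1.51137 + 226.4 = 93.4049
M2: Pc = R·M2+t = (+0.26859, -0.55845, +1.59298); u = 826.1·(+0.26859)/1.59298 + 332.1 = 471.3857, v = 552.4·(-0.55845)/1.59298 + 226.4 = 32.7460
M3: Pc = R·M3+t = (+0.07374, -0.51072, +1.47643); u = 826.1·(+0.07374)/1.47643 + 332.1 = 373.3617, v = 552.4·(-0.51072)/1.47643 + 226.4 = 35.3145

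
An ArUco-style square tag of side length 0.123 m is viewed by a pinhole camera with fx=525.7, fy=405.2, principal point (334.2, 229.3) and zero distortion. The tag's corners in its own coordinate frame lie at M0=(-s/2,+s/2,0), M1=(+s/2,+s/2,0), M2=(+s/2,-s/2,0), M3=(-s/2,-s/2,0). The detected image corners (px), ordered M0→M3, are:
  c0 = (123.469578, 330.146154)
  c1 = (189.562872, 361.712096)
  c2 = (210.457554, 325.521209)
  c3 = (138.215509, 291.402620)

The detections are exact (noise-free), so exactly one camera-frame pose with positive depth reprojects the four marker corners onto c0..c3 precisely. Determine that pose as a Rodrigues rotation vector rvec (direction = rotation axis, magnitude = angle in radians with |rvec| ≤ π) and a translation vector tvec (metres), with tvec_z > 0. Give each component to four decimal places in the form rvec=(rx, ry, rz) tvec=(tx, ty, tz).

Intrinsics K: fx=525.7, fy=405.2, cx=334.2, cy=229.3
Marker side s = 0.123 m; corners in marker frame (Z=0):
  M0 = (-0.0615, +0.0615, 0)
  M1 = (+0.0615, +0.0615, 0)
  M2 = (+0.0615, -0.0615, 0)
  M3 = (-0.0615, -0.0615, 0)
Detected image corners:
  c0 = (123.469578, 330.146154) px
  c1 = (189.562872, 361.712096) px
  c2 = (210.457554, 325.521209) px
  c3 = (138.215509, 291.402620) px
Planar DLT: solve 8×8 A·h = b for H (H[2,2]=1):
  H  [+550.50931 -27.98952 +164.90137]
  H  [+245.30885 +535.65327 +327.94332]
  H  [-0.06495 +0.70600 +1.00000]
B = K⁻¹H; ‖b₁‖=1.265455, ‖b₂‖=1.265455; λ = 2/(‖b₁‖+‖b₂‖) = 0.790230, sign → tz>0 ⇒ λ=+0.790230
r₁ = λ·B[:,0] = (+0.86015,+0.50745,-0.05132); r₂ = λ·B[:,1] = (-0.39675,+0.72893,+0.55790)
r₃ = r₁×r₂ = (+0.32052,-0.45952,+0.82832); SVD([r₁ r₂ r₃]) → R = UVᵀ:
  R  [+0.86015 -0.39675 +0.32052]
  R  [+0.50745 +0.72893 -0.45952]
  R  [-0.05132 +0.55790 +0.82832]
t = (-0.25449, +0.19238, +0.79023) m
tr R = 2.417397; θ = arccos((tr R − 1)/2) = 0.783144 rad = 44.871°
axis k = ((R−Rᵀ)₃₂, (R−Rᵀ)₁₃, (R−Rᵀ)₂₁) / (2 sinθ) = (+0.721052, +0.263528, +0.640809)
rvec = θ·k = (+0.564688, +0.206381, +0.501846)

rvec=(0.5647, 0.2064, 0.5018) tvec=(-0.2545, 0.1924, 0.7902)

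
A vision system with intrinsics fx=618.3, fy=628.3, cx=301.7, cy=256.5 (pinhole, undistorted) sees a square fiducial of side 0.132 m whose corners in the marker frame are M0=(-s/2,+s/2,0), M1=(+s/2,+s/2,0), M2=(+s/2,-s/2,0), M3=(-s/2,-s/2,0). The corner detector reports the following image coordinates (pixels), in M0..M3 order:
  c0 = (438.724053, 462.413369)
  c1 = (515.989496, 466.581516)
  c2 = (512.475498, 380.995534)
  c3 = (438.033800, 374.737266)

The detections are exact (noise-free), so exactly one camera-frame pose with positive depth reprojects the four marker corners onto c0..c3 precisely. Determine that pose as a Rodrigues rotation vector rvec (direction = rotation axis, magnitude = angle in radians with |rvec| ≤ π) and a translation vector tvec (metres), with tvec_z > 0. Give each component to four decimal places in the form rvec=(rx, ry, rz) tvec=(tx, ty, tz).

rvec=(-0.2811, -0.2143, 0.0862) tvec=(0.2797, 0.2577, 0.9879)

Intrinsics K: fx=618.3, fy=628.3, cx=301.7, cy=256.5
Marker side s = 0.132 m; corners in marker frame (Z=0):
  M0 = (-0.0660, +0.0660, 0)
  M1 = (+0.0660, +0.0660, 0)
  M2 = (+0.0660, -0.0660, 0)
  M3 = (-0.0660, -0.0660, 0)
Detected image corners:
  c0 = (438.724053, 462.413369) px
  c1 = (515.989496, 466.581516) px
  c2 = (512.475498, 380.995534) px
  c3 = (438.033800, 374.737266) px
Planar DLT: solve 8×8 A·h = b for H (H[2,2]=1):
  H  [+669.74578 -120.90100 +476.78660]
  H  [+123.91546 +535.07530 +420.39425]
  H  [+0.20008 -0.28756 +1.00000]
B = K⁻¹H; ‖b₁‖=1.012295, ‖b₂‖=1.012295; λ = 2/(‖b₁‖+‖b₂‖) = 0.987855, sign → tz>0 ⇒ λ=+0.987855
r₁ = λ·B[:,0] = (+0.97360,+0.11414,+0.19765); r₂ = λ·B[:,1] = (-0.05455,+0.95725,-0.28407)
r₃ = r₁×r₂ = (-0.22163,+0.26579,+0.93821); SVD([r₁ r₂ r₃]) → R = UVᵀ:
  R  [+0.97360 -0.05455 -0.22163]
  R  [+0.11414 +0.95725 +0.26579]
  R  [+0.19765 -0.28407 +0.93821]
t = (+0.27973, +0.25769, +0.98785) m
tr R = 2.869065; θ = arccos((tr R − 1)/2) = 0.363853 rad = 20.847°
axis k = ((R−Rᵀ)₃₂, (R−Rᵀ)₁₃, (R−Rᵀ)₂₁) / (2 sinθ) = (-0.772539, -0.589077, +0.237004)
rvec = θ·k = (-0.281091, -0.214337, +0.086234)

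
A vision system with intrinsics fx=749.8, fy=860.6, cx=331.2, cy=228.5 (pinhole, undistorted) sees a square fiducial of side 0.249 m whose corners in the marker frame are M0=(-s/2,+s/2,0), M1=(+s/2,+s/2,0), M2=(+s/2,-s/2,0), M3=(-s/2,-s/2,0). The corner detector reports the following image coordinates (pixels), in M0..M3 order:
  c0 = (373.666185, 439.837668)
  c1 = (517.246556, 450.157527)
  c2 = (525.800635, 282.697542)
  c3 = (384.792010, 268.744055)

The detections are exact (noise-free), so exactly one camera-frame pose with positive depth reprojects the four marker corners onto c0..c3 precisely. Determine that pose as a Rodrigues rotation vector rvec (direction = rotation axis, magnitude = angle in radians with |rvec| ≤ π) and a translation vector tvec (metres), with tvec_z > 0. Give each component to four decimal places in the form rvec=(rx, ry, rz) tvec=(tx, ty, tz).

Intrinsics K: fx=749.8, fy=860.6, cx=331.2, cy=228.5
Marker side s = 0.249 m; corners in marker frame (Z=0):
  M0 = (-0.1245, +0.1245, 0)
  M1 = (+0.1245, +0.1245, 0)
  M2 = (+0.1245, -0.1245, 0)
  M3 = (-0.1245, -0.1245, 0)
Detected image corners:
  c0 = (373.666185, 439.837668) px
  c1 = (517.246556, 450.157527) px
  c2 = (525.800635, 282.697542) px
  c3 = (384.792010, 268.744055) px
Planar DLT: solve 8×8 A·h = b for H (H[2,2]=1):
  H  [+612.38760 -69.31659 +451.22267]
  H  [+81.58027 +655.85427 +359.72935]
  H  [+0.09096 -0.06629 +1.00000]
B = K⁻¹H; ‖b₁‖=0.785050, ‖b₂‖=0.785050; λ = 2/(‖b₁‖+‖b₂‖) = 1.273805, sign → tz>0 ⇒ λ=+1.273805
r₁ = λ·B[:,0] = (+0.98918,+0.08999,+0.11587); r₂ = λ·B[:,1] = (-0.08046,+0.99317,-0.08445)
r₃ = r₁×r₂ = (-0.12267,+0.07421,+0.98967); SVD([r₁ r₂ r₃]) → R = UVᵀ:
  R  [+0.98918 -0.08046 -0.12267]
  R  [+0.08999 +0.99317 +0.07421]
  R  [+0.11587 -0.08445 +0.98967]
t = (+0.20390, +0.19424, +1.27380) m
tr R = 2.972023; θ = arccos((tr R − 1)/2) = 0.167458 rad = 9.595°
axis k = ((R−Rᵀ)₃₂, (R−Rᵀ)₁₃, (R−Rᵀ)₂₁) / (2 sinθ) = (-0.475938, -0.715578, +0.511304)
rvec = θ·k = (-0.079699, -0.119829, +0.085622)

rvec=(-0.0797, -0.1198, 0.0856) tvec=(0.2039, 0.1942, 1.2738)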